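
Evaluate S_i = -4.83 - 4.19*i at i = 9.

S_9 = -4.83 + -4.19*9 = -4.83 + -37.71 = -42.54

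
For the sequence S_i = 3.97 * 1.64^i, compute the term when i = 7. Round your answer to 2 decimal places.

S_7 = 3.97 * 1.64^7 ≈ 3.97 * 31.9085 ≈ 126.68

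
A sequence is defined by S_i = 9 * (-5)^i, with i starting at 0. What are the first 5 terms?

This is a geometric sequence.
i=0: S_0 = 9 * (-5)^0 = 9
i=1: S_1 = 9 * (-5)^1 = -45
i=2: S_2 = 9 * (-5)^2 = 225
i=3: S_3 = 9 * (-5)^3 = -1125
i=4: S_4 = 9 * (-5)^4 = 5625
The first 5 terms are: [9, -45, 225, -1125, 5625]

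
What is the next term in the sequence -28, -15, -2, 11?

Differences: -15 - -28 = 13
This is an arithmetic sequence with common difference d = 13.
Next term = 11 + 13 = 24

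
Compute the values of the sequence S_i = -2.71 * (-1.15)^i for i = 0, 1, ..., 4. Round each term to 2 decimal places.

This is a geometric sequence.
i=0: S_0 = -2.71 * (-1.15)^0 = -2.71
i=1: S_1 = -2.71 * (-1.15)^1 ≈ 3.12
i=2: S_2 = -2.71 * (-1.15)^2 ≈ -3.58
i=3: S_3 = -2.71 * (-1.15)^3 ≈ 4.12
i=4: S_4 = -2.71 * (-1.15)^4 ≈ -4.74
The first 5 terms are: [-2.71, 3.12, -3.58, 4.12, -4.74]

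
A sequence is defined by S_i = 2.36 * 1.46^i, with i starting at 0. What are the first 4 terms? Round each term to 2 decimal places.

This is a geometric sequence.
i=0: S_0 = 2.36 * 1.46^0 = 2.36
i=1: S_1 = 2.36 * 1.46^1 ≈ 3.45
i=2: S_2 = 2.36 * 1.46^2 ≈ 5.03
i=3: S_3 = 2.36 * 1.46^3 ≈ 7.34
The first 4 terms are: [2.36, 3.45, 5.03, 7.34]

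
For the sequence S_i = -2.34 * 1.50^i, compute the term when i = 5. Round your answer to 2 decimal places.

S_5 = -2.34 * 1.5^5 ≈ -2.34 * 7.5938 ≈ -17.77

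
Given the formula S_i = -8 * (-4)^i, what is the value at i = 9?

S_9 = -8 * (-4)^9 = -8 * -262144 = 2097152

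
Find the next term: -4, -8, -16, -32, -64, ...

Ratios: -8 / -4 = 2.0
This is a geometric sequence with common ratio r = 2.
Next term = -64 * 2 = -128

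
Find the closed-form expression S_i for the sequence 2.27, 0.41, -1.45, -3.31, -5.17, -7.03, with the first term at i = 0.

Check differences: 0.41 - 2.27 = -1.86
-1.45 - 0.41 = -1.86
Common difference d = -1.86.
First term a = 2.27.
Formula: S_i = 2.27 - 1.86*i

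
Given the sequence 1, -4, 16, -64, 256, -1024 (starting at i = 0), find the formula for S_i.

Check ratios: -4 / 1 = -4.0
Common ratio r = -4.
First term a = 1.
Formula: S_i = 1 * (-4)^i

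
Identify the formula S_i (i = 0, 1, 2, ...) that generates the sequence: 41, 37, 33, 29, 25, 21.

Check differences: 37 - 41 = -4
33 - 37 = -4
Common difference d = -4.
First term a = 41.
Formula: S_i = 41 - 4*i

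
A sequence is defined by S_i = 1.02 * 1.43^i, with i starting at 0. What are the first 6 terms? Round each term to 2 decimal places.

This is a geometric sequence.
i=0: S_0 = 1.02 * 1.43^0 = 1.02
i=1: S_1 = 1.02 * 1.43^1 ≈ 1.46
i=2: S_2 = 1.02 * 1.43^2 ≈ 2.09
i=3: S_3 = 1.02 * 1.43^3 ≈ 2.98
i=4: S_4 = 1.02 * 1.43^4 ≈ 4.27
i=5: S_5 = 1.02 * 1.43^5 ≈ 6.1
The first 6 terms are: [1.02, 1.46, 2.09, 2.98, 4.27, 6.1]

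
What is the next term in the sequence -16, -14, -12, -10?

Differences: -14 - -16 = 2
This is an arithmetic sequence with common difference d = 2.
Next term = -10 + 2 = -8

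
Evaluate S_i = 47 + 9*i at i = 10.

S_10 = 47 + 9*10 = 47 + 90 = 137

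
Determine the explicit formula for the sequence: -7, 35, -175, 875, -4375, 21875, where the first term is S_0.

Check ratios: 35 / -7 = -5.0
Common ratio r = -5.
First term a = -7.
Formula: S_i = -7 * (-5)^i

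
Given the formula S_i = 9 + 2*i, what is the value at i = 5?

S_5 = 9 + 2*5 = 9 + 10 = 19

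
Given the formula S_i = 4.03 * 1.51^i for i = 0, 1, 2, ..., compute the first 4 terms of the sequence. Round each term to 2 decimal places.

This is a geometric sequence.
i=0: S_0 = 4.03 * 1.51^0 = 4.03
i=1: S_1 = 4.03 * 1.51^1 ≈ 6.09
i=2: S_2 = 4.03 * 1.51^2 ≈ 9.19
i=3: S_3 = 4.03 * 1.51^3 ≈ 13.88
The first 4 terms are: [4.03, 6.09, 9.19, 13.88]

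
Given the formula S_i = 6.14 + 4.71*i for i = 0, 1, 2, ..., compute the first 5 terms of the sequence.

This is an arithmetic sequence.
i=0: S_0 = 6.14 + 4.71*0 = 6.14
i=1: S_1 = 6.14 + 4.71*1 = 10.85
i=2: S_2 = 6.14 + 4.71*2 = 15.56
i=3: S_3 = 6.14 + 4.71*3 = 20.27
i=4: S_4 = 6.14 + 4.71*4 = 24.98
The first 5 terms are: [6.14, 10.85, 15.56, 20.27, 24.98]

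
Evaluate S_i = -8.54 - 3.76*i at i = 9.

S_9 = -8.54 + -3.76*9 = -8.54 + -33.84 = -42.38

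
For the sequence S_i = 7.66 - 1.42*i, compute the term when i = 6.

S_6 = 7.66 + -1.42*6 = 7.66 + -8.52 = -0.86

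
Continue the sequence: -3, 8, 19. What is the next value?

Differences: 8 - -3 = 11
This is an arithmetic sequence with common difference d = 11.
Next term = 19 + 11 = 30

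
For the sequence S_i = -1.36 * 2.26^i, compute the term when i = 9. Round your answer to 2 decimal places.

S_9 = -1.36 * 2.26^9 ≈ -1.36 * 1538.0695 ≈ -2091.77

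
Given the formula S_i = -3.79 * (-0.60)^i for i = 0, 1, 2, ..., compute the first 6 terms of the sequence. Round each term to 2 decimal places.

This is a geometric sequence.
i=0: S_0 = -3.79 * (-0.6)^0 = -3.79
i=1: S_1 = -3.79 * (-0.6)^1 ≈ 2.27
i=2: S_2 = -3.79 * (-0.6)^2 ≈ -1.36
i=3: S_3 = -3.79 * (-0.6)^3 ≈ 0.82
i=4: S_4 = -3.79 * (-0.6)^4 ≈ -0.49
i=5: S_5 = -3.79 * (-0.6)^5 ≈ 0.29
The first 6 terms are: [-3.79, 2.27, -1.36, 0.82, -0.49, 0.29]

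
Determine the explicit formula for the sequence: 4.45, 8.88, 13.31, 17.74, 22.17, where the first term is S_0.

Check differences: 8.88 - 4.45 = 4.43
13.31 - 8.88 = 4.43
Common difference d = 4.43.
First term a = 4.45.
Formula: S_i = 4.45 + 4.43*i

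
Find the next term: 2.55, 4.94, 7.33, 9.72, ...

Differences: 4.94 - 2.55 = 2.39
This is an arithmetic sequence with common difference d = 2.39.
Next term = 9.72 + 2.39 = 12.11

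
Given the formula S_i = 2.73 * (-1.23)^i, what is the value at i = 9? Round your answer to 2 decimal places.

S_9 = 2.73 * (-1.23)^9 ≈ 2.73 * -6.4439 ≈ -17.59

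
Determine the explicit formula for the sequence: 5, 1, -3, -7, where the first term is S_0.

Check differences: 1 - 5 = -4
-3 - 1 = -4
Common difference d = -4.
First term a = 5.
Formula: S_i = 5 - 4*i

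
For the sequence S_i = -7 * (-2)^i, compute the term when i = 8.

S_8 = -7 * (-2)^8 = -7 * 256 = -1792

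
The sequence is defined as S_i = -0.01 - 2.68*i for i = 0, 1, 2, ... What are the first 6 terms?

This is an arithmetic sequence.
i=0: S_0 = -0.01 + -2.68*0 = -0.01
i=1: S_1 = -0.01 + -2.68*1 = -2.69
i=2: S_2 = -0.01 + -2.68*2 = -5.37
i=3: S_3 = -0.01 + -2.68*3 = -8.05
i=4: S_4 = -0.01 + -2.68*4 = -10.73
i=5: S_5 = -0.01 + -2.68*5 = -13.41
The first 6 terms are: [-0.01, -2.69, -5.37, -8.05, -10.73, -13.41]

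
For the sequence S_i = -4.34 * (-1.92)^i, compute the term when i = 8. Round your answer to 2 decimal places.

S_8 = -4.34 * (-1.92)^8 ≈ -4.34 * 184.6757 ≈ -801.49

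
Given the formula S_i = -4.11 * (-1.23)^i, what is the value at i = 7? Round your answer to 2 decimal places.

S_7 = -4.11 * (-1.23)^7 ≈ -4.11 * -4.2593 ≈ 17.51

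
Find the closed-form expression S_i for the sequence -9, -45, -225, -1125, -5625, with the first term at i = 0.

Check ratios: -45 / -9 = 5.0
Common ratio r = 5.
First term a = -9.
Formula: S_i = -9 * 5^i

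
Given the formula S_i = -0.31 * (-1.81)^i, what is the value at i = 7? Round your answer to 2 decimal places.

S_7 = -0.31 * (-1.81)^7 ≈ -0.31 * -63.6429 ≈ 19.73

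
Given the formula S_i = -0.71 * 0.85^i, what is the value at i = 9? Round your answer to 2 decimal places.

S_9 = -0.71 * 0.85^9 ≈ -0.71 * 0.2316 ≈ -0.16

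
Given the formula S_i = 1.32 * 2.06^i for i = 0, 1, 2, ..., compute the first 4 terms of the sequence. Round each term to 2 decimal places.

This is a geometric sequence.
i=0: S_0 = 1.32 * 2.06^0 = 1.32
i=1: S_1 = 1.32 * 2.06^1 ≈ 2.72
i=2: S_2 = 1.32 * 2.06^2 ≈ 5.6
i=3: S_3 = 1.32 * 2.06^3 ≈ 11.54
The first 4 terms are: [1.32, 2.72, 5.6, 11.54]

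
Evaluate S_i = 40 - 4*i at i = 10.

S_10 = 40 + -4*10 = 40 + -40 = 0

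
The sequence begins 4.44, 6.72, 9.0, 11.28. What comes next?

Differences: 6.72 - 4.44 = 2.28
This is an arithmetic sequence with common difference d = 2.28.
Next term = 11.28 + 2.28 = 13.56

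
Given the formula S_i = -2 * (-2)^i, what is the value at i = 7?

S_7 = -2 * (-2)^7 = -2 * -128 = 256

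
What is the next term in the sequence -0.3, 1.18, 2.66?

Differences: 1.18 - -0.3 = 1.48
This is an arithmetic sequence with common difference d = 1.48.
Next term = 2.66 + 1.48 = 4.14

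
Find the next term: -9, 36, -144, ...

Ratios: 36 / -9 = -4.0
This is a geometric sequence with common ratio r = -4.
Next term = -144 * -4 = 576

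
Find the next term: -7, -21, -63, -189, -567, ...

Ratios: -21 / -7 = 3.0
This is a geometric sequence with common ratio r = 3.
Next term = -567 * 3 = -1701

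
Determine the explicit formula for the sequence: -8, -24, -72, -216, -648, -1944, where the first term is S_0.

Check ratios: -24 / -8 = 3.0
Common ratio r = 3.
First term a = -8.
Formula: S_i = -8 * 3^i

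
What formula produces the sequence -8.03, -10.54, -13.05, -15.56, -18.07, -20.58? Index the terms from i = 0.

Check differences: -10.54 - -8.03 = -2.51
-13.05 - -10.54 = -2.51
Common difference d = -2.51.
First term a = -8.03.
Formula: S_i = -8.03 - 2.51*i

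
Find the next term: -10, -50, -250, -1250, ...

Ratios: -50 / -10 = 5.0
This is a geometric sequence with common ratio r = 5.
Next term = -1250 * 5 = -6250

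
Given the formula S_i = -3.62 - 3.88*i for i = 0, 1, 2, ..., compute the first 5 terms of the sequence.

This is an arithmetic sequence.
i=0: S_0 = -3.62 + -3.88*0 = -3.62
i=1: S_1 = -3.62 + -3.88*1 = -7.5
i=2: S_2 = -3.62 + -3.88*2 = -11.38
i=3: S_3 = -3.62 + -3.88*3 = -15.26
i=4: S_4 = -3.62 + -3.88*4 = -19.14
The first 5 terms are: [-3.62, -7.5, -11.38, -15.26, -19.14]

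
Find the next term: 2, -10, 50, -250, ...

Ratios: -10 / 2 = -5.0
This is a geometric sequence with common ratio r = -5.
Next term = -250 * -5 = 1250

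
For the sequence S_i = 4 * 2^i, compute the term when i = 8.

S_8 = 4 * 2^8 = 4 * 256 = 1024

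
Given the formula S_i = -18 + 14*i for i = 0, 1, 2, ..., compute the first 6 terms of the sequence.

This is an arithmetic sequence.
i=0: S_0 = -18 + 14*0 = -18
i=1: S_1 = -18 + 14*1 = -4
i=2: S_2 = -18 + 14*2 = 10
i=3: S_3 = -18 + 14*3 = 24
i=4: S_4 = -18 + 14*4 = 38
i=5: S_5 = -18 + 14*5 = 52
The first 6 terms are: [-18, -4, 10, 24, 38, 52]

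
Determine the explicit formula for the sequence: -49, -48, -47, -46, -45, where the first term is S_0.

Check differences: -48 - -49 = 1
-47 - -48 = 1
Common difference d = 1.
First term a = -49.
Formula: S_i = -49 + 1*i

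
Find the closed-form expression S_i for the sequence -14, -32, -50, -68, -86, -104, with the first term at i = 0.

Check differences: -32 - -14 = -18
-50 - -32 = -18
Common difference d = -18.
First term a = -14.
Formula: S_i = -14 - 18*i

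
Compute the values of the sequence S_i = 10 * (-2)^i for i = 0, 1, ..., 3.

This is a geometric sequence.
i=0: S_0 = 10 * (-2)^0 = 10
i=1: S_1 = 10 * (-2)^1 = -20
i=2: S_2 = 10 * (-2)^2 = 40
i=3: S_3 = 10 * (-2)^3 = -80
The first 4 terms are: [10, -20, 40, -80]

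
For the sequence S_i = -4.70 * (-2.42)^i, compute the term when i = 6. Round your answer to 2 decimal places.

S_6 = -4.7 * (-2.42)^6 ≈ -4.7 * 200.8594 ≈ -944.04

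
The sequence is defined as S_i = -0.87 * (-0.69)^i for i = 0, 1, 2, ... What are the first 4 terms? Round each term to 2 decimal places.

This is a geometric sequence.
i=0: S_0 = -0.87 * (-0.69)^0 = -0.87
i=1: S_1 = -0.87 * (-0.69)^1 ≈ 0.6
i=2: S_2 = -0.87 * (-0.69)^2 ≈ -0.41
i=3: S_3 = -0.87 * (-0.69)^3 ≈ 0.29
The first 4 terms are: [-0.87, 0.6, -0.41, 0.29]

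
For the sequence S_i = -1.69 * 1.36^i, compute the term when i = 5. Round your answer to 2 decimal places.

S_5 = -1.69 * 1.36^5 ≈ -1.69 * 4.6526 ≈ -7.86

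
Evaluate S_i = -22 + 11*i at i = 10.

S_10 = -22 + 11*10 = -22 + 110 = 88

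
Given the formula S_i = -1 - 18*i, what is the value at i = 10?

S_10 = -1 + -18*10 = -1 + -180 = -181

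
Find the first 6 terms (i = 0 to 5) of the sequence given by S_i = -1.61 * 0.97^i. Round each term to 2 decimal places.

This is a geometric sequence.
i=0: S_0 = -1.61 * 0.97^0 = -1.61
i=1: S_1 = -1.61 * 0.97^1 ≈ -1.56
i=2: S_2 = -1.61 * 0.97^2 ≈ -1.51
i=3: S_3 = -1.61 * 0.97^3 ≈ -1.47
i=4: S_4 = -1.61 * 0.97^4 ≈ -1.43
i=5: S_5 = -1.61 * 0.97^5 ≈ -1.38
The first 6 terms are: [-1.61, -1.56, -1.51, -1.47, -1.43, -1.38]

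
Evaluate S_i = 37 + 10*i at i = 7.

S_7 = 37 + 10*7 = 37 + 70 = 107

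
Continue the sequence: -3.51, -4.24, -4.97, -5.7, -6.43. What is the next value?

Differences: -4.24 - -3.51 = -0.73
This is an arithmetic sequence with common difference d = -0.73.
Next term = -6.43 + -0.73 = -7.16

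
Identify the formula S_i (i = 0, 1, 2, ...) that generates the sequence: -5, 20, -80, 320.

Check ratios: 20 / -5 = -4.0
Common ratio r = -4.
First term a = -5.
Formula: S_i = -5 * (-4)^i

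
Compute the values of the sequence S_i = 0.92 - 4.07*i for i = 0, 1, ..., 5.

This is an arithmetic sequence.
i=0: S_0 = 0.92 + -4.07*0 = 0.92
i=1: S_1 = 0.92 + -4.07*1 = -3.15
i=2: S_2 = 0.92 + -4.07*2 = -7.22
i=3: S_3 = 0.92 + -4.07*3 = -11.29
i=4: S_4 = 0.92 + -4.07*4 = -15.36
i=5: S_5 = 0.92 + -4.07*5 = -19.43
The first 6 terms are: [0.92, -3.15, -7.22, -11.29, -15.36, -19.43]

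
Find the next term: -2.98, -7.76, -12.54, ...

Differences: -7.76 - -2.98 = -4.78
This is an arithmetic sequence with common difference d = -4.78.
Next term = -12.54 + -4.78 = -17.32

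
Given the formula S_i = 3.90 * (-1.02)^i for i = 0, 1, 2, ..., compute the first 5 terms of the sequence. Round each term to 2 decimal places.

This is a geometric sequence.
i=0: S_0 = 3.9 * (-1.02)^0 = 3.9
i=1: S_1 = 3.9 * (-1.02)^1 ≈ -3.98
i=2: S_2 = 3.9 * (-1.02)^2 ≈ 4.06
i=3: S_3 = 3.9 * (-1.02)^3 ≈ -4.14
i=4: S_4 = 3.9 * (-1.02)^4 ≈ 4.22
The first 5 terms are: [3.9, -3.98, 4.06, -4.14, 4.22]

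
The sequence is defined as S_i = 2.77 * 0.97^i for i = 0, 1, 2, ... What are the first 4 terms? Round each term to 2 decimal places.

This is a geometric sequence.
i=0: S_0 = 2.77 * 0.97^0 = 2.77
i=1: S_1 = 2.77 * 0.97^1 ≈ 2.69
i=2: S_2 = 2.77 * 0.97^2 ≈ 2.61
i=3: S_3 = 2.77 * 0.97^3 ≈ 2.53
The first 4 terms are: [2.77, 2.69, 2.61, 2.53]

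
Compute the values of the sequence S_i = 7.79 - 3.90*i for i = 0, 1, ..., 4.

This is an arithmetic sequence.
i=0: S_0 = 7.79 + -3.9*0 = 7.79
i=1: S_1 = 7.79 + -3.9*1 = 3.89
i=2: S_2 = 7.79 + -3.9*2 = -0.01
i=3: S_3 = 7.79 + -3.9*3 = -3.91
i=4: S_4 = 7.79 + -3.9*4 = -7.81
The first 5 terms are: [7.79, 3.89, -0.01, -3.91, -7.81]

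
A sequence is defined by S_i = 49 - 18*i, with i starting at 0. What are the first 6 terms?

This is an arithmetic sequence.
i=0: S_0 = 49 + -18*0 = 49
i=1: S_1 = 49 + -18*1 = 31
i=2: S_2 = 49 + -18*2 = 13
i=3: S_3 = 49 + -18*3 = -5
i=4: S_4 = 49 + -18*4 = -23
i=5: S_5 = 49 + -18*5 = -41
The first 6 terms are: [49, 31, 13, -5, -23, -41]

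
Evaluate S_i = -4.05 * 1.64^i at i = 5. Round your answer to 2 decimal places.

S_5 = -4.05 * 1.64^5 ≈ -4.05 * 11.8637 ≈ -48.05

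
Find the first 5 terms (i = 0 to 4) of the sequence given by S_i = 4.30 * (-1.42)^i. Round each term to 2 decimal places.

This is a geometric sequence.
i=0: S_0 = 4.3 * (-1.42)^0 = 4.3
i=1: S_1 = 4.3 * (-1.42)^1 ≈ -6.11
i=2: S_2 = 4.3 * (-1.42)^2 ≈ 8.67
i=3: S_3 = 4.3 * (-1.42)^3 ≈ -12.31
i=4: S_4 = 4.3 * (-1.42)^4 ≈ 17.48
The first 5 terms are: [4.3, -6.11, 8.67, -12.31, 17.48]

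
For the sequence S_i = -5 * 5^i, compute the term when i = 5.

S_5 = -5 * 5^5 = -5 * 3125 = -15625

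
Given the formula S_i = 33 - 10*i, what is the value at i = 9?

S_9 = 33 + -10*9 = 33 + -90 = -57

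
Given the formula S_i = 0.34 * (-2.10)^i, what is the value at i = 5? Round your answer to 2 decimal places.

S_5 = 0.34 * (-2.1)^5 ≈ 0.34 * -40.841 ≈ -13.89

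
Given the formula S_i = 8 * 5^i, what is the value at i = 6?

S_6 = 8 * 5^6 = 8 * 15625 = 125000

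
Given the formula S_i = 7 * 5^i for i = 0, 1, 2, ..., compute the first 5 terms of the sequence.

This is a geometric sequence.
i=0: S_0 = 7 * 5^0 = 7
i=1: S_1 = 7 * 5^1 = 35
i=2: S_2 = 7 * 5^2 = 175
i=3: S_3 = 7 * 5^3 = 875
i=4: S_4 = 7 * 5^4 = 4375
The first 5 terms are: [7, 35, 175, 875, 4375]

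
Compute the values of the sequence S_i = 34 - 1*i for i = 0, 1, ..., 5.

This is an arithmetic sequence.
i=0: S_0 = 34 + -1*0 = 34
i=1: S_1 = 34 + -1*1 = 33
i=2: S_2 = 34 + -1*2 = 32
i=3: S_3 = 34 + -1*3 = 31
i=4: S_4 = 34 + -1*4 = 30
i=5: S_5 = 34 + -1*5 = 29
The first 6 terms are: [34, 33, 32, 31, 30, 29]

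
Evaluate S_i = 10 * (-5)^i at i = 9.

S_9 = 10 * (-5)^9 = 10 * -1953125 = -19531250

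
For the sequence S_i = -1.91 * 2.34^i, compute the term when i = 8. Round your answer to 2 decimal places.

S_8 = -1.91 * 2.34^8 ≈ -1.91 * 898.932 ≈ -1716.96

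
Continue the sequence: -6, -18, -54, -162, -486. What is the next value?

Ratios: -18 / -6 = 3.0
This is a geometric sequence with common ratio r = 3.
Next term = -486 * 3 = -1458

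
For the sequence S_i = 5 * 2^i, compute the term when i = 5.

S_5 = 5 * 2^5 = 5 * 32 = 160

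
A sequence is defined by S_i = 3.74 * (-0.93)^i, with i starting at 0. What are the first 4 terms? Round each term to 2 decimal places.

This is a geometric sequence.
i=0: S_0 = 3.74 * (-0.93)^0 = 3.74
i=1: S_1 = 3.74 * (-0.93)^1 ≈ -3.48
i=2: S_2 = 3.74 * (-0.93)^2 ≈ 3.23
i=3: S_3 = 3.74 * (-0.93)^3 ≈ -3.01
The first 4 terms are: [3.74, -3.48, 3.23, -3.01]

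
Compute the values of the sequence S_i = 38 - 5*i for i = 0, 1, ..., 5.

This is an arithmetic sequence.
i=0: S_0 = 38 + -5*0 = 38
i=1: S_1 = 38 + -5*1 = 33
i=2: S_2 = 38 + -5*2 = 28
i=3: S_3 = 38 + -5*3 = 23
i=4: S_4 = 38 + -5*4 = 18
i=5: S_5 = 38 + -5*5 = 13
The first 6 terms are: [38, 33, 28, 23, 18, 13]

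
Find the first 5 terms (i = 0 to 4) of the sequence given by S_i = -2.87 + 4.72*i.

This is an arithmetic sequence.
i=0: S_0 = -2.87 + 4.72*0 = -2.87
i=1: S_1 = -2.87 + 4.72*1 = 1.85
i=2: S_2 = -2.87 + 4.72*2 = 6.57
i=3: S_3 = -2.87 + 4.72*3 = 11.29
i=4: S_4 = -2.87 + 4.72*4 = 16.01
The first 5 terms are: [-2.87, 1.85, 6.57, 11.29, 16.01]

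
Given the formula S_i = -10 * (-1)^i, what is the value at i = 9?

S_9 = -10 * (-1)^9 = -10 * -1 = 10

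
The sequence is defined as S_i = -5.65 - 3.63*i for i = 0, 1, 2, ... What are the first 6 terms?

This is an arithmetic sequence.
i=0: S_0 = -5.65 + -3.63*0 = -5.65
i=1: S_1 = -5.65 + -3.63*1 = -9.28
i=2: S_2 = -5.65 + -3.63*2 = -12.91
i=3: S_3 = -5.65 + -3.63*3 = -16.54
i=4: S_4 = -5.65 + -3.63*4 = -20.17
i=5: S_5 = -5.65 + -3.63*5 = -23.8
The first 6 terms are: [-5.65, -9.28, -12.91, -16.54, -20.17, -23.8]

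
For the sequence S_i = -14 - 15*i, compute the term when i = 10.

S_10 = -14 + -15*10 = -14 + -150 = -164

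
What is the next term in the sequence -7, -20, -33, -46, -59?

Differences: -20 - -7 = -13
This is an arithmetic sequence with common difference d = -13.
Next term = -59 + -13 = -72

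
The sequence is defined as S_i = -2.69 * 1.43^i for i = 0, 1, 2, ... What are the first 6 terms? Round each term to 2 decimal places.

This is a geometric sequence.
i=0: S_0 = -2.69 * 1.43^0 = -2.69
i=1: S_1 = -2.69 * 1.43^1 ≈ -3.85
i=2: S_2 = -2.69 * 1.43^2 ≈ -5.5
i=3: S_3 = -2.69 * 1.43^3 ≈ -7.87
i=4: S_4 = -2.69 * 1.43^4 ≈ -11.25
i=5: S_5 = -2.69 * 1.43^5 ≈ -16.09
The first 6 terms are: [-2.69, -3.85, -5.5, -7.87, -11.25, -16.09]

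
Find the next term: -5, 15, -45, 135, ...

Ratios: 15 / -5 = -3.0
This is a geometric sequence with common ratio r = -3.
Next term = 135 * -3 = -405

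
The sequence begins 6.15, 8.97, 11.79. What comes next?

Differences: 8.97 - 6.15 = 2.82
This is an arithmetic sequence with common difference d = 2.82.
Next term = 11.79 + 2.82 = 14.61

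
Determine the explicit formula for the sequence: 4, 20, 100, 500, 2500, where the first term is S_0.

Check ratios: 20 / 4 = 5.0
Common ratio r = 5.
First term a = 4.
Formula: S_i = 4 * 5^i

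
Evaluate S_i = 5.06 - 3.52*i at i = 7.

S_7 = 5.06 + -3.52*7 = 5.06 + -24.64 = -19.58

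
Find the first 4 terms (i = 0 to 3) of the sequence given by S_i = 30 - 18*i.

This is an arithmetic sequence.
i=0: S_0 = 30 + -18*0 = 30
i=1: S_1 = 30 + -18*1 = 12
i=2: S_2 = 30 + -18*2 = -6
i=3: S_3 = 30 + -18*3 = -24
The first 4 terms are: [30, 12, -6, -24]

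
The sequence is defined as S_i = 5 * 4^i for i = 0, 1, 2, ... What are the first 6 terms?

This is a geometric sequence.
i=0: S_0 = 5 * 4^0 = 5
i=1: S_1 = 5 * 4^1 = 20
i=2: S_2 = 5 * 4^2 = 80
i=3: S_3 = 5 * 4^3 = 320
i=4: S_4 = 5 * 4^4 = 1280
i=5: S_5 = 5 * 4^5 = 5120
The first 6 terms are: [5, 20, 80, 320, 1280, 5120]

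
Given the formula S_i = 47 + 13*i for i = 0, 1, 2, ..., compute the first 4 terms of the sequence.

This is an arithmetic sequence.
i=0: S_0 = 47 + 13*0 = 47
i=1: S_1 = 47 + 13*1 = 60
i=2: S_2 = 47 + 13*2 = 73
i=3: S_3 = 47 + 13*3 = 86
The first 4 terms are: [47, 60, 73, 86]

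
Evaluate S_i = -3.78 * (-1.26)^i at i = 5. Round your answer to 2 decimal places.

S_5 = -3.78 * (-1.26)^5 ≈ -3.78 * -3.1758 ≈ 12.0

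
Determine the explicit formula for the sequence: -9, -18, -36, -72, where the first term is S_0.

Check ratios: -18 / -9 = 2.0
Common ratio r = 2.
First term a = -9.
Formula: S_i = -9 * 2^i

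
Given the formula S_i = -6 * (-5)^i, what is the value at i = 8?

S_8 = -6 * (-5)^8 = -6 * 390625 = -2343750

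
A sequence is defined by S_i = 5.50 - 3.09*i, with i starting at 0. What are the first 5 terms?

This is an arithmetic sequence.
i=0: S_0 = 5.5 + -3.09*0 = 5.5
i=1: S_1 = 5.5 + -3.09*1 = 2.41
i=2: S_2 = 5.5 + -3.09*2 = -0.68
i=3: S_3 = 5.5 + -3.09*3 = -3.77
i=4: S_4 = 5.5 + -3.09*4 = -6.86
The first 5 terms are: [5.5, 2.41, -0.68, -3.77, -6.86]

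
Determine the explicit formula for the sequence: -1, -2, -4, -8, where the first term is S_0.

Check ratios: -2 / -1 = 2.0
Common ratio r = 2.
First term a = -1.
Formula: S_i = -1 * 2^i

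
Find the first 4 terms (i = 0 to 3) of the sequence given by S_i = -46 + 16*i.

This is an arithmetic sequence.
i=0: S_0 = -46 + 16*0 = -46
i=1: S_1 = -46 + 16*1 = -30
i=2: S_2 = -46 + 16*2 = -14
i=3: S_3 = -46 + 16*3 = 2
The first 4 terms are: [-46, -30, -14, 2]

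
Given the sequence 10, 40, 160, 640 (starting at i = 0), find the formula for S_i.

Check ratios: 40 / 10 = 4.0
Common ratio r = 4.
First term a = 10.
Formula: S_i = 10 * 4^i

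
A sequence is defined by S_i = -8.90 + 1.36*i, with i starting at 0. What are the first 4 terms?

This is an arithmetic sequence.
i=0: S_0 = -8.9 + 1.36*0 = -8.9
i=1: S_1 = -8.9 + 1.36*1 = -7.54
i=2: S_2 = -8.9 + 1.36*2 = -6.18
i=3: S_3 = -8.9 + 1.36*3 = -4.82
The first 4 terms are: [-8.9, -7.54, -6.18, -4.82]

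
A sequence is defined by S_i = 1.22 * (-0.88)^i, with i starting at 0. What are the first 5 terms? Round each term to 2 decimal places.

This is a geometric sequence.
i=0: S_0 = 1.22 * (-0.88)^0 = 1.22
i=1: S_1 = 1.22 * (-0.88)^1 ≈ -1.07
i=2: S_2 = 1.22 * (-0.88)^2 ≈ 0.94
i=3: S_3 = 1.22 * (-0.88)^3 ≈ -0.83
i=4: S_4 = 1.22 * (-0.88)^4 ≈ 0.73
The first 5 terms are: [1.22, -1.07, 0.94, -0.83, 0.73]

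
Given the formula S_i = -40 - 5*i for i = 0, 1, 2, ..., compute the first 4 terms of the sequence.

This is an arithmetic sequence.
i=0: S_0 = -40 + -5*0 = -40
i=1: S_1 = -40 + -5*1 = -45
i=2: S_2 = -40 + -5*2 = -50
i=3: S_3 = -40 + -5*3 = -55
The first 4 terms are: [-40, -45, -50, -55]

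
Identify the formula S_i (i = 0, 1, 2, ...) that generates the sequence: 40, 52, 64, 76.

Check differences: 52 - 40 = 12
64 - 52 = 12
Common difference d = 12.
First term a = 40.
Formula: S_i = 40 + 12*i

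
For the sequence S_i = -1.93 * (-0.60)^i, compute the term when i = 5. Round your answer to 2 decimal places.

S_5 = -1.93 * (-0.6)^5 ≈ -1.93 * -0.0778 ≈ 0.15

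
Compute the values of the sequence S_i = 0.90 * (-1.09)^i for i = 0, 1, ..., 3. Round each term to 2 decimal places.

This is a geometric sequence.
i=0: S_0 = 0.9 * (-1.09)^0 = 0.9
i=1: S_1 = 0.9 * (-1.09)^1 ≈ -0.98
i=2: S_2 = 0.9 * (-1.09)^2 ≈ 1.07
i=3: S_3 = 0.9 * (-1.09)^3 ≈ -1.17
The first 4 terms are: [0.9, -0.98, 1.07, -1.17]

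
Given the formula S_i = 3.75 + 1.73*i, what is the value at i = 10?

S_10 = 3.75 + 1.73*10 = 3.75 + 17.3 = 21.05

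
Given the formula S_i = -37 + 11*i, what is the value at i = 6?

S_6 = -37 + 11*6 = -37 + 66 = 29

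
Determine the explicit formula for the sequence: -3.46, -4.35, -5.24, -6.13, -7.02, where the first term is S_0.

Check differences: -4.35 - -3.46 = -0.89
-5.24 - -4.35 = -0.89
Common difference d = -0.89.
First term a = -3.46.
Formula: S_i = -3.46 - 0.89*i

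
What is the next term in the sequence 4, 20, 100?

Ratios: 20 / 4 = 5.0
This is a geometric sequence with common ratio r = 5.
Next term = 100 * 5 = 500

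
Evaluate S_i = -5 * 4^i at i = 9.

S_9 = -5 * 4^9 = -5 * 262144 = -1310720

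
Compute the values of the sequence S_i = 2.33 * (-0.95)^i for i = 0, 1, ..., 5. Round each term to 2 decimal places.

This is a geometric sequence.
i=0: S_0 = 2.33 * (-0.95)^0 = 2.33
i=1: S_1 = 2.33 * (-0.95)^1 ≈ -2.21
i=2: S_2 = 2.33 * (-0.95)^2 ≈ 2.1
i=3: S_3 = 2.33 * (-0.95)^3 ≈ -2.0
i=4: S_4 = 2.33 * (-0.95)^4 ≈ 1.9
i=5: S_5 = 2.33 * (-0.95)^5 ≈ -1.8
The first 6 terms are: [2.33, -2.21, 2.1, -2.0, 1.9, -1.8]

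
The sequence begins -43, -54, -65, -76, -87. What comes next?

Differences: -54 - -43 = -11
This is an arithmetic sequence with common difference d = -11.
Next term = -87 + -11 = -98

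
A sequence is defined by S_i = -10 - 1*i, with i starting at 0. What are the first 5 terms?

This is an arithmetic sequence.
i=0: S_0 = -10 + -1*0 = -10
i=1: S_1 = -10 + -1*1 = -11
i=2: S_2 = -10 + -1*2 = -12
i=3: S_3 = -10 + -1*3 = -13
i=4: S_4 = -10 + -1*4 = -14
The first 5 terms are: [-10, -11, -12, -13, -14]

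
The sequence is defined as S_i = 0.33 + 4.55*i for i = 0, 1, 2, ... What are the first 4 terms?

This is an arithmetic sequence.
i=0: S_0 = 0.33 + 4.55*0 = 0.33
i=1: S_1 = 0.33 + 4.55*1 = 4.88
i=2: S_2 = 0.33 + 4.55*2 = 9.43
i=3: S_3 = 0.33 + 4.55*3 = 13.98
The first 4 terms are: [0.33, 4.88, 9.43, 13.98]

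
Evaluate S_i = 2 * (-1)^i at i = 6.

S_6 = 2 * (-1)^6 = 2 * 1 = 2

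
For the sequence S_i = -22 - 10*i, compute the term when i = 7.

S_7 = -22 + -10*7 = -22 + -70 = -92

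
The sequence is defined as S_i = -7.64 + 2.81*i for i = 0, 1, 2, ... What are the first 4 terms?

This is an arithmetic sequence.
i=0: S_0 = -7.64 + 2.81*0 = -7.64
i=1: S_1 = -7.64 + 2.81*1 = -4.83
i=2: S_2 = -7.64 + 2.81*2 = -2.02
i=3: S_3 = -7.64 + 2.81*3 = 0.79
The first 4 terms are: [-7.64, -4.83, -2.02, 0.79]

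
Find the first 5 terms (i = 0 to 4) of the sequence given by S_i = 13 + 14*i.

This is an arithmetic sequence.
i=0: S_0 = 13 + 14*0 = 13
i=1: S_1 = 13 + 14*1 = 27
i=2: S_2 = 13 + 14*2 = 41
i=3: S_3 = 13 + 14*3 = 55
i=4: S_4 = 13 + 14*4 = 69
The first 5 terms are: [13, 27, 41, 55, 69]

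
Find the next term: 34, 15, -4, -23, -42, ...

Differences: 15 - 34 = -19
This is an arithmetic sequence with common difference d = -19.
Next term = -42 + -19 = -61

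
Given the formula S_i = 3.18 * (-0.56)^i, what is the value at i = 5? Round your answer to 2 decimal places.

S_5 = 3.18 * (-0.56)^5 ≈ 3.18 * -0.0551 ≈ -0.18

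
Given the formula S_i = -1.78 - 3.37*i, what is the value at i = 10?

S_10 = -1.78 + -3.37*10 = -1.78 + -33.7 = -35.48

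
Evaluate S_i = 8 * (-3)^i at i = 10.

S_10 = 8 * (-3)^10 = 8 * 59049 = 472392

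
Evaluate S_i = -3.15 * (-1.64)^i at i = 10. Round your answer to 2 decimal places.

S_10 = -3.15 * (-1.64)^10 ≈ -3.15 * 140.7468 ≈ -443.35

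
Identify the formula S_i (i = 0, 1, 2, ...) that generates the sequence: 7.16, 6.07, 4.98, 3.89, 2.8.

Check differences: 6.07 - 7.16 = -1.09
4.98 - 6.07 = -1.09
Common difference d = -1.09.
First term a = 7.16.
Formula: S_i = 7.16 - 1.09*i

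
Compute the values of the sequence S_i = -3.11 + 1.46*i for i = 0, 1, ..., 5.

This is an arithmetic sequence.
i=0: S_0 = -3.11 + 1.46*0 = -3.11
i=1: S_1 = -3.11 + 1.46*1 = -1.65
i=2: S_2 = -3.11 + 1.46*2 = -0.19
i=3: S_3 = -3.11 + 1.46*3 = 1.27
i=4: S_4 = -3.11 + 1.46*4 = 2.73
i=5: S_5 = -3.11 + 1.46*5 = 4.19
The first 6 terms are: [-3.11, -1.65, -0.19, 1.27, 2.73, 4.19]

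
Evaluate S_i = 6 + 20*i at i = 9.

S_9 = 6 + 20*9 = 6 + 180 = 186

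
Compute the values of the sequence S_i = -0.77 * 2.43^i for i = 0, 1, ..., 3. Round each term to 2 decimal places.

This is a geometric sequence.
i=0: S_0 = -0.77 * 2.43^0 = -0.77
i=1: S_1 = -0.77 * 2.43^1 ≈ -1.87
i=2: S_2 = -0.77 * 2.43^2 ≈ -4.55
i=3: S_3 = -0.77 * 2.43^3 ≈ -11.05
The first 4 terms are: [-0.77, -1.87, -4.55, -11.05]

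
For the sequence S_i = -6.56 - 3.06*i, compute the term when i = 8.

S_8 = -6.56 + -3.06*8 = -6.56 + -24.48 = -31.04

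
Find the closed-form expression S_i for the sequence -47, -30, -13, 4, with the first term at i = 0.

Check differences: -30 - -47 = 17
-13 - -30 = 17
Common difference d = 17.
First term a = -47.
Formula: S_i = -47 + 17*i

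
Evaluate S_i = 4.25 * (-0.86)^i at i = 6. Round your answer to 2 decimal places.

S_6 = 4.25 * (-0.86)^6 ≈ 4.25 * 0.4046 ≈ 1.72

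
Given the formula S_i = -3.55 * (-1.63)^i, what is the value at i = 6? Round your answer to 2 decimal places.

S_6 = -3.55 * (-1.63)^6 ≈ -3.55 * 18.7554 ≈ -66.58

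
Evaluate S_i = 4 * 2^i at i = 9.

S_9 = 4 * 2^9 = 4 * 512 = 2048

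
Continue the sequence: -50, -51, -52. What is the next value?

Differences: -51 - -50 = -1
This is an arithmetic sequence with common difference d = -1.
Next term = -52 + -1 = -53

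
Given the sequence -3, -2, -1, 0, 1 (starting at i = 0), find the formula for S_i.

Check differences: -2 - -3 = 1
-1 - -2 = 1
Common difference d = 1.
First term a = -3.
Formula: S_i = -3 + 1*i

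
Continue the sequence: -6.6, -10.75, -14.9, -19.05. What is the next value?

Differences: -10.75 - -6.6 = -4.15
This is an arithmetic sequence with common difference d = -4.15.
Next term = -19.05 + -4.15 = -23.2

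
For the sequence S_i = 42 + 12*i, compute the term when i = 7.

S_7 = 42 + 12*7 = 42 + 84 = 126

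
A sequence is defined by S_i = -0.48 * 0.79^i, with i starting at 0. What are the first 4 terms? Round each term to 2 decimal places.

This is a geometric sequence.
i=0: S_0 = -0.48 * 0.79^0 = -0.48
i=1: S_1 = -0.48 * 0.79^1 ≈ -0.38
i=2: S_2 = -0.48 * 0.79^2 ≈ -0.3
i=3: S_3 = -0.48 * 0.79^3 ≈ -0.24
The first 4 terms are: [-0.48, -0.38, -0.3, -0.24]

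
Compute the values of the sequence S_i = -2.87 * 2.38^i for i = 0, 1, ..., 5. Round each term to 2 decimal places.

This is a geometric sequence.
i=0: S_0 = -2.87 * 2.38^0 = -2.87
i=1: S_1 = -2.87 * 2.38^1 ≈ -6.83
i=2: S_2 = -2.87 * 2.38^2 ≈ -16.26
i=3: S_3 = -2.87 * 2.38^3 ≈ -38.69
i=4: S_4 = -2.87 * 2.38^4 ≈ -92.09
i=5: S_5 = -2.87 * 2.38^5 ≈ -219.16
The first 6 terms are: [-2.87, -6.83, -16.26, -38.69, -92.09, -219.16]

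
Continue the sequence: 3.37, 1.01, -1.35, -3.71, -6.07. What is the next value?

Differences: 1.01 - 3.37 = -2.36
This is an arithmetic sequence with common difference d = -2.36.
Next term = -6.07 + -2.36 = -8.43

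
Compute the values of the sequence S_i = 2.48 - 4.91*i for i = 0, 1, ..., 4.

This is an arithmetic sequence.
i=0: S_0 = 2.48 + -4.91*0 = 2.48
i=1: S_1 = 2.48 + -4.91*1 = -2.43
i=2: S_2 = 2.48 + -4.91*2 = -7.34
i=3: S_3 = 2.48 + -4.91*3 = -12.25
i=4: S_4 = 2.48 + -4.91*4 = -17.16
The first 5 terms are: [2.48, -2.43, -7.34, -12.25, -17.16]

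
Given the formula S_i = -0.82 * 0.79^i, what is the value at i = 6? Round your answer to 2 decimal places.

S_6 = -0.82 * 0.79^6 ≈ -0.82 * 0.2431 ≈ -0.2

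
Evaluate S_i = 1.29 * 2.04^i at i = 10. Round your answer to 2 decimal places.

S_10 = 1.29 * 2.04^10 ≈ 1.29 * 1248.2503 ≈ 1610.24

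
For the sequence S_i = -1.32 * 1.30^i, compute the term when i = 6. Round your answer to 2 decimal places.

S_6 = -1.32 * 1.3^6 ≈ -1.32 * 4.8268 ≈ -6.37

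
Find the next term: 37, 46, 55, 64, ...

Differences: 46 - 37 = 9
This is an arithmetic sequence with common difference d = 9.
Next term = 64 + 9 = 73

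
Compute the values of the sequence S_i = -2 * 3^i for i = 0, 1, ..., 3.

This is a geometric sequence.
i=0: S_0 = -2 * 3^0 = -2
i=1: S_1 = -2 * 3^1 = -6
i=2: S_2 = -2 * 3^2 = -18
i=3: S_3 = -2 * 3^3 = -54
The first 4 terms are: [-2, -6, -18, -54]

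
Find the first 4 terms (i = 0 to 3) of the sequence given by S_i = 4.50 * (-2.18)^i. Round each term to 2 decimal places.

This is a geometric sequence.
i=0: S_0 = 4.5 * (-2.18)^0 = 4.5
i=1: S_1 = 4.5 * (-2.18)^1 = -9.81
i=2: S_2 = 4.5 * (-2.18)^2 ≈ 21.39
i=3: S_3 = 4.5 * (-2.18)^3 ≈ -46.62
The first 4 terms are: [4.5, -9.81, 21.39, -46.62]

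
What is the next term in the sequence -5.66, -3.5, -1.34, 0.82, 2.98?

Differences: -3.5 - -5.66 = 2.16
This is an arithmetic sequence with common difference d = 2.16.
Next term = 2.98 + 2.16 = 5.14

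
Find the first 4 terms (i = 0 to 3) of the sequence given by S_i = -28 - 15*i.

This is an arithmetic sequence.
i=0: S_0 = -28 + -15*0 = -28
i=1: S_1 = -28 + -15*1 = -43
i=2: S_2 = -28 + -15*2 = -58
i=3: S_3 = -28 + -15*3 = -73
The first 4 terms are: [-28, -43, -58, -73]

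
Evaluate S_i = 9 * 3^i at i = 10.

S_10 = 9 * 3^10 = 9 * 59049 = 531441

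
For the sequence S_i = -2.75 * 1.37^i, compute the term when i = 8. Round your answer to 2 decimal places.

S_8 = -2.75 * 1.37^8 ≈ -2.75 * 12.4098 ≈ -34.13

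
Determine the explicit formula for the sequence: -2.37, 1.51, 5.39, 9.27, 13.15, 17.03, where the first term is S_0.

Check differences: 1.51 - -2.37 = 3.88
5.39 - 1.51 = 3.88
Common difference d = 3.88.
First term a = -2.37.
Formula: S_i = -2.37 + 3.88*i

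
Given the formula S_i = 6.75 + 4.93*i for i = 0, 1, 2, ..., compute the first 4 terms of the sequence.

This is an arithmetic sequence.
i=0: S_0 = 6.75 + 4.93*0 = 6.75
i=1: S_1 = 6.75 + 4.93*1 = 11.68
i=2: S_2 = 6.75 + 4.93*2 = 16.61
i=3: S_3 = 6.75 + 4.93*3 = 21.54
The first 4 terms are: [6.75, 11.68, 16.61, 21.54]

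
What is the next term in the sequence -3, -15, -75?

Ratios: -15 / -3 = 5.0
This is a geometric sequence with common ratio r = 5.
Next term = -75 * 5 = -375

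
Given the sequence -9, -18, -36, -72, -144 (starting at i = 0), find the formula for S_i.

Check ratios: -18 / -9 = 2.0
Common ratio r = 2.
First term a = -9.
Formula: S_i = -9 * 2^i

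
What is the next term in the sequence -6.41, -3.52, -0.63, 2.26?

Differences: -3.52 - -6.41 = 2.89
This is an arithmetic sequence with common difference d = 2.89.
Next term = 2.26 + 2.89 = 5.15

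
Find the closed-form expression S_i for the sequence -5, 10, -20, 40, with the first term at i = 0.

Check ratios: 10 / -5 = -2.0
Common ratio r = -2.
First term a = -5.
Formula: S_i = -5 * (-2)^i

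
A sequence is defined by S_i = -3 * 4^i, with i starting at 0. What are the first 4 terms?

This is a geometric sequence.
i=0: S_0 = -3 * 4^0 = -3
i=1: S_1 = -3 * 4^1 = -12
i=2: S_2 = -3 * 4^2 = -48
i=3: S_3 = -3 * 4^3 = -192
The first 4 terms are: [-3, -12, -48, -192]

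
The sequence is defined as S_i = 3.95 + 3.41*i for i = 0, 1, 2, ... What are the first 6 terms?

This is an arithmetic sequence.
i=0: S_0 = 3.95 + 3.41*0 = 3.95
i=1: S_1 = 3.95 + 3.41*1 = 7.36
i=2: S_2 = 3.95 + 3.41*2 = 10.77
i=3: S_3 = 3.95 + 3.41*3 = 14.18
i=4: S_4 = 3.95 + 3.41*4 = 17.59
i=5: S_5 = 3.95 + 3.41*5 = 21.0
The first 6 terms are: [3.95, 7.36, 10.77, 14.18, 17.59, 21.0]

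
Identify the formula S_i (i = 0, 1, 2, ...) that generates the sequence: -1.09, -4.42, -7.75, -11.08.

Check differences: -4.42 - -1.09 = -3.33
-7.75 - -4.42 = -3.33
Common difference d = -3.33.
First term a = -1.09.
Formula: S_i = -1.09 - 3.33*i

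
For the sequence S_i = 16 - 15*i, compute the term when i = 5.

S_5 = 16 + -15*5 = 16 + -75 = -59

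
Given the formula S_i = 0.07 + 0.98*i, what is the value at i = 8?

S_8 = 0.07 + 0.98*8 = 0.07 + 7.84 = 7.91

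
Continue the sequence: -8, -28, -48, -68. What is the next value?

Differences: -28 - -8 = -20
This is an arithmetic sequence with common difference d = -20.
Next term = -68 + -20 = -88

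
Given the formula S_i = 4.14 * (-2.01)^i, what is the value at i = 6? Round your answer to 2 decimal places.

S_6 = 4.14 * (-2.01)^6 ≈ 4.14 * 65.9442 ≈ 273.01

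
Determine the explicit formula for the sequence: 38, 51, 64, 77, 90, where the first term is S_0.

Check differences: 51 - 38 = 13
64 - 51 = 13
Common difference d = 13.
First term a = 38.
Formula: S_i = 38 + 13*i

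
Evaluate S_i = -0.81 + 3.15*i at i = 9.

S_9 = -0.81 + 3.15*9 = -0.81 + 28.35 = 27.54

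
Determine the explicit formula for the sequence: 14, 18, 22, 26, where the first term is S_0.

Check differences: 18 - 14 = 4
22 - 18 = 4
Common difference d = 4.
First term a = 14.
Formula: S_i = 14 + 4*i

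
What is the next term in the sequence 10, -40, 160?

Ratios: -40 / 10 = -4.0
This is a geometric sequence with common ratio r = -4.
Next term = 160 * -4 = -640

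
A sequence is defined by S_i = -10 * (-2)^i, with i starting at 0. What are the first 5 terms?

This is a geometric sequence.
i=0: S_0 = -10 * (-2)^0 = -10
i=1: S_1 = -10 * (-2)^1 = 20
i=2: S_2 = -10 * (-2)^2 = -40
i=3: S_3 = -10 * (-2)^3 = 80
i=4: S_4 = -10 * (-2)^4 = -160
The first 5 terms are: [-10, 20, -40, 80, -160]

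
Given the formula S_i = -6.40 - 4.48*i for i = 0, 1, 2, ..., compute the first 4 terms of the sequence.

This is an arithmetic sequence.
i=0: S_0 = -6.4 + -4.48*0 = -6.4
i=1: S_1 = -6.4 + -4.48*1 = -10.88
i=2: S_2 = -6.4 + -4.48*2 = -15.36
i=3: S_3 = -6.4 + -4.48*3 = -19.84
The first 4 terms are: [-6.4, -10.88, -15.36, -19.84]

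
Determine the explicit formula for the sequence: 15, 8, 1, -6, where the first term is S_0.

Check differences: 8 - 15 = -7
1 - 8 = -7
Common difference d = -7.
First term a = 15.
Formula: S_i = 15 - 7*i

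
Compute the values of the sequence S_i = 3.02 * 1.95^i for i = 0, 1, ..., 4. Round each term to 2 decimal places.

This is a geometric sequence.
i=0: S_0 = 3.02 * 1.95^0 = 3.02
i=1: S_1 = 3.02 * 1.95^1 ≈ 5.89
i=2: S_2 = 3.02 * 1.95^2 ≈ 11.48
i=3: S_3 = 3.02 * 1.95^3 ≈ 22.39
i=4: S_4 = 3.02 * 1.95^4 ≈ 43.67
The first 5 terms are: [3.02, 5.89, 11.48, 22.39, 43.67]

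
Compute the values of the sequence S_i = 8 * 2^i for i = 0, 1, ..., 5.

This is a geometric sequence.
i=0: S_0 = 8 * 2^0 = 8
i=1: S_1 = 8 * 2^1 = 16
i=2: S_2 = 8 * 2^2 = 32
i=3: S_3 = 8 * 2^3 = 64
i=4: S_4 = 8 * 2^4 = 128
i=5: S_5 = 8 * 2^5 = 256
The first 6 terms are: [8, 16, 32, 64, 128, 256]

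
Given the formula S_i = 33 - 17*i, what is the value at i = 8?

S_8 = 33 + -17*8 = 33 + -136 = -103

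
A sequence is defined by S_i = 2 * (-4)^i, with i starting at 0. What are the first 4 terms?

This is a geometric sequence.
i=0: S_0 = 2 * (-4)^0 = 2
i=1: S_1 = 2 * (-4)^1 = -8
i=2: S_2 = 2 * (-4)^2 = 32
i=3: S_3 = 2 * (-4)^3 = -128
The first 4 terms are: [2, -8, 32, -128]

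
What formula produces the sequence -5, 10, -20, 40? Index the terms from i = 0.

Check ratios: 10 / -5 = -2.0
Common ratio r = -2.
First term a = -5.
Formula: S_i = -5 * (-2)^i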